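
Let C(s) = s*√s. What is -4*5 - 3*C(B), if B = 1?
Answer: -23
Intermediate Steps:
C(s) = s^(3/2)
-4*5 - 3*C(B) = -4*5 - 3*1^(3/2) = -20 - 3*1 = -20 - 3 = -23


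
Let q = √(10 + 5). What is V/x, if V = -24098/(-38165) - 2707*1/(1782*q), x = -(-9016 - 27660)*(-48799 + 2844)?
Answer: -12049/32162515280350 + 2707*√15/45051960353400 ≈ -1.4192e-10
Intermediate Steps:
q = √15 ≈ 3.8730
x = -1685445580 (x = -(-36676)*(-45955) = -1*1685445580 = -1685445580)
V = 24098/38165 - 2707*√15/26730 (V = -24098/(-38165) - 2707*√15/26730 = -24098*(-1/38165) - 2707*√15/26730 = 24098/38165 - 2707*√15/26730 ≈ 0.23919)
V/x = (24098/38165 - 2707*√15/26730)/(-1685445580) = (24098/38165 - 2707*√15/26730)*(-1/1685445580) = -12049/32162515280350 + 2707*√15/45051960353400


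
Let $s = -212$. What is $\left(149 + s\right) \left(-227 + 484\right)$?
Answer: $-16191$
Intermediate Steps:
$\left(149 + s\right) \left(-227 + 484\right) = \left(149 - 212\right) \left(-227 + 484\right) = \left(-63\right) 257 = -16191$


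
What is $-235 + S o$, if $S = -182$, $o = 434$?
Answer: $-79223$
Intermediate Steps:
$-235 + S o = -235 - 78988 = -79223$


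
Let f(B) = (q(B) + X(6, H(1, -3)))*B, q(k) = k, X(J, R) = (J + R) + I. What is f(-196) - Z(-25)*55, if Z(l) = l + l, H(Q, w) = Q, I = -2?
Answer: 40186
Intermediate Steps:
X(J, R) = -2 + J + R (X(J, R) = (J + R) - 2 = -2 + J + R)
Z(l) = 2*l
f(B) = B*(5 + B) (f(B) = (B + (-2 + 6 + 1))*B = (B + 5)*B = (5 + B)*B = B*(5 + B))
f(-196) - Z(-25)*55 = -196*(5 - 196) - 2*(-25)*55 = -196*(-191) - (-50)*55 = 37436 - 1*(-2750) = 37436 + 2750 = 40186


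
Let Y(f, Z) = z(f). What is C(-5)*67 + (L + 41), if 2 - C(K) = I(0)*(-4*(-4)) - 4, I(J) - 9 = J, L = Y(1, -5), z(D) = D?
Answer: -9204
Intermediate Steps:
Y(f, Z) = f
L = 1
I(J) = 9 + J
C(K) = -138 (C(K) = 2 - ((9 + 0)*(-4*(-4)) - 4) = 2 - (9*16 - 4) = 2 - (144 - 4) = 2 - 1*140 = 2 - 140 = -138)
C(-5)*67 + (L + 41) = -138*67 + (1 + 41) = -9246 + 42 = -9204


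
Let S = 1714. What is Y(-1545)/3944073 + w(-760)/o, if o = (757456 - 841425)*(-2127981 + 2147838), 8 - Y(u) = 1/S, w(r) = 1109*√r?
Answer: 13711/6760141122 - 2218*I*√190/1667372433 ≈ 2.0282e-6 - 1.8336e-5*I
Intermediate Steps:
Y(u) = 13711/1714 (Y(u) = 8 - 1/1714 = 13711/1714)
o = -1667372433 (o = -83969*19857 = -1667372433)
Y(-1545)/3944073 + w(-760)/o = (13711/1714)/3944073 + (1109*√(-760))/(-1667372433) = (13711/1714)*(1/3944073) + (1109*(2*I*√190))*(-1/1667372433) = 13711/6760141122 + (2218*I*√190)*(-1/1667372433) = 13711/6760141122 - 2218*I*√190/1667372433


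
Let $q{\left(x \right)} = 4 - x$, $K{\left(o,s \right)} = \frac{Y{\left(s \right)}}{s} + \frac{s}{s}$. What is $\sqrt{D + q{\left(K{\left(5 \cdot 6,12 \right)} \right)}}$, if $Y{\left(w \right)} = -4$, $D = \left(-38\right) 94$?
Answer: $\frac{i \sqrt{32118}}{3} \approx 59.738 i$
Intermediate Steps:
$D = -3572$
$K{\left(o,s \right)} = 1 - \frac{4}{s}$ ($K{\left(o,s \right)} = - \frac{4}{s} + \frac{s}{s} = - \frac{4}{s} + 1 = 1 - \frac{4}{s}$)
$\sqrt{D + q{\left(K{\left(5 \cdot 6,12 \right)} \right)}} = \sqrt{-3572 + \left(4 - \frac{-4 + 12}{12}\right)} = \sqrt{-3572 + \left(4 - \frac{1}{12} \cdot 8\right)} = \sqrt{-3572 + \left(4 - \frac{2}{3}\right)} = \sqrt{-3572 + \frac{10}{3}} = \sqrt{- \frac{10706}{3}} = \frac{i \sqrt{32118}}{3}$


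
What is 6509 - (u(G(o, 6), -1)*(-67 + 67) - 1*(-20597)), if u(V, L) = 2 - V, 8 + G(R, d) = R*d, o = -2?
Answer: -14088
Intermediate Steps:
G(R, d) = -8 + R*d
6509 - (u(G(o, 6), -1)*(-67 + 67) - 1*(-20597)) = 6509 - ((2 - (-8 - 2*6))*(-67 + 67) - 1*(-20597)) = 6509 - ((2 - (-8 - 12))*0 + 20597) = 6509 - ((2 - 1*(-20))*0 + 20597) = 6509 - ((2 + 20)*0 + 20597) = 6509 - (22*0 + 20597) = 6509 - (0 + 20597) = 6509 - 1*20597 = 6509 - 20597 = -14088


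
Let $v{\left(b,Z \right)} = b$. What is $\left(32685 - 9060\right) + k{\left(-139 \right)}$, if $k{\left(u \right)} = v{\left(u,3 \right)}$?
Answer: $23486$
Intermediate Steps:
$k{\left(u \right)} = u$
$\left(32685 - 9060\right) + k{\left(-139 \right)} = \left(32685 - 9060\right) - 139 = 23625 - 139 = 23486$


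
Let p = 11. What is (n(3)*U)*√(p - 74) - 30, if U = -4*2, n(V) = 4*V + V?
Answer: -30 - 360*I*√7 ≈ -30.0 - 952.47*I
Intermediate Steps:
n(V) = 5*V
U = -8
(n(3)*U)*√(p - 74) - 30 = ((5*3)*(-8))*√(11 - 74) - 30 = (15*(-8))*√(-63) - 30 = -360*I*√7 - 30 = -30 - 360*I*√7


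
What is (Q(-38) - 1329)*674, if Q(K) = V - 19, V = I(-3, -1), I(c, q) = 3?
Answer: -906530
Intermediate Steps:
V = 3
Q(K) = -16 (Q(K) = 3 - 19 = -16)
(Q(-38) - 1329)*674 = (-16 - 1329)*674 = -1345*674 = -906530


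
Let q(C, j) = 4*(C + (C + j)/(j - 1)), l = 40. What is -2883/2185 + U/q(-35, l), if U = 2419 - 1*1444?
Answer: -19753629/2377280 ≈ -8.3093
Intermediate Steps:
q(C, j) = 4*C + 4*(C + j)/(-1 + j) (q(C, j) = 4*(C + (C + j)/(-1 + j)) = 4*C + 4*(C + j)/(-1 + j))
U = 975 (U = 2419 - 1444 = 975)
-2883/2185 + U/q(-35, l) = -2883/2185 + 975/((4*40*(1 - 35)/(-1 + 40))) = -2883*1/2185 + 975/((4*40*(-34)/39)) = -2883/2185 + 975/((4*40*(1/39)*(-34))) = -2883/2185 + 975/(-5440/39) = -2883/2185 + 975*(-39/5440) = -2883/2185 - 7605/1088 = -19753629/2377280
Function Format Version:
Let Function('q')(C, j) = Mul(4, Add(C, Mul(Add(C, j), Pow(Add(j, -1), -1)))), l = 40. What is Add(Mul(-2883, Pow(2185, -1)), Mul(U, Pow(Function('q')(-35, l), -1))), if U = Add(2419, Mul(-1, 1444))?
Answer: Rational(-19753629, 2377280) ≈ -8.3093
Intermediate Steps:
Function('q')(C, j) = Add(Mul(4, C), Mul(4, Pow(Add(-1, j), -1), Add(C, j))) (Function('q')(C, j) = Mul(4, Add(C, Mul(Add(C, j), Pow(Add(-1, j), -1)))) = Mul(4, Add(C, Mul(Pow(Add(-1, j), -1), Add(C, j)))) = Add(Mul(4, C), Mul(4, Pow(Add(-1, j), -1), Add(C, j))))
U = 975 (U = Add(2419, -1444) = 975)
Add(Mul(-2883, Pow(2185, -1)), Mul(U, Pow(Function('q')(-35, l), -1))) = Add(Mul(-2883, Pow(2185, -1)), Mul(975, Pow(Mul(4, 40, Pow(Add(-1, 40), -1), Add(1, -35)), -1))) = Add(Mul(-2883, Rational(1, 2185)), Mul(975, Pow(Mul(4, 40, Pow(39, -1), -34), -1))) = Add(Rational(-2883, 2185), Mul(975, Pow(Mul(4, 40, Rational(1, 39), -34), -1))) = Add(Rational(-2883, 2185), Mul(975, Pow(Rational(-5440, 39), -1))) = Add(Rational(-2883, 2185), Mul(975, Rational(-39, 5440))) = Add(Rational(-2883, 2185), Rational(-7605, 1088)) = Rational(-19753629, 2377280)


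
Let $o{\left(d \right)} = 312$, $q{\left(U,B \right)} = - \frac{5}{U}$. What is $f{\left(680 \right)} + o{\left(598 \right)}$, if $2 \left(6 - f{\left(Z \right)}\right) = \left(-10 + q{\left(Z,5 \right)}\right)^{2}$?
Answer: $\frac{9911135}{36992} \approx 267.93$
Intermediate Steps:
$f{\left(Z \right)} = 6 - \frac{\left(-10 - \frac{5}{Z}\right)^{2}}{2}$
$f{\left(680 \right)} + o{\left(598 \right)} = \left(-44 - \frac{50}{680} - \frac{25}{2 \cdot 462400}\right) + 312 = \left(-44 - \frac{5}{68} - \frac{1}{36992}\right) + 312 = - \frac{1630369}{36992} + 312 = \frac{9911135}{36992}$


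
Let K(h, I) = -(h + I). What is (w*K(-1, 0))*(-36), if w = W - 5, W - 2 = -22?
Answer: 900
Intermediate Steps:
K(h, I) = -I - h (K(h, I) = -(I + h) = -I - h)
W = -20 (W = 2 - 22 = -20)
w = -25 (w = -20 - 5 = -25)
(w*K(-1, 0))*(-36) = -25*(-1*0 - 1*(-1))*(-36) = -25*(0 + 1)*(-36) = -25*1*(-36) = -25*(-36) = 900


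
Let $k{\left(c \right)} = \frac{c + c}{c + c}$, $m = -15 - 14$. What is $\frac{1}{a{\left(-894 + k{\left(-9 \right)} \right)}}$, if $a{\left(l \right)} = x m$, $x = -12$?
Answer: $\frac{1}{348} \approx 0.0028736$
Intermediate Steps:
$m = -29$ ($m = -15 - 14 = -29$)
$k{\left(c \right)} = 1$ ($k{\left(c \right)} = \frac{2 c}{2 c} = 2 c \frac{1}{2 c} = 1$)
$a{\left(l \right)} = 348$ ($a{\left(l \right)} = \left(-12\right) \left(-29\right) = 348$)
$\frac{1}{a{\left(-894 + k{\left(-9 \right)} \right)}} = \frac{1}{348}$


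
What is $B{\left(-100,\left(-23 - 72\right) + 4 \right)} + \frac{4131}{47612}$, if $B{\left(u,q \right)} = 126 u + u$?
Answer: $- \frac{604668269}{47612} \approx -12700.0$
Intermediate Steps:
$B{\left(u,q \right)} = 127 u$
$B{\left(-100,\left(-23 - 72\right) + 4 \right)} + \frac{4131}{47612} = 127 \left(-100\right) + \frac{4131}{47612} = -12700 + 4131 \cdot \frac{1}{47612} = -12700 + \frac{4131}{47612} = - \frac{604668269}{47612}$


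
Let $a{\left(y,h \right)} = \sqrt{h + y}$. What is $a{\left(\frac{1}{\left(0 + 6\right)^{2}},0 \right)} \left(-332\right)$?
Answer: $- \frac{166}{3} \approx -55.333$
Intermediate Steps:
$a{\left(\frac{1}{\left(0 + 6\right)^{2}},0 \right)} \left(-332\right) = \sqrt{0 + \frac{1}{\left(0 + 6\right)^{2}}} \left(-332\right) = \sqrt{0 + \frac{1}{6^{2}}} \left(-332\right) = \sqrt{0 + \frac{1}{36}} \left(-332\right) = \sqrt{\frac{1}{36}} \left(-332\right) = \frac{1}{6} \left(-332\right) = - \frac{166}{3}$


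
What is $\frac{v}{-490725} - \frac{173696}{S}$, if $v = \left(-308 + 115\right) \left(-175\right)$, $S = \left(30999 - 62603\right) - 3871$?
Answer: $\frac{1120517353}{232112925} \approx 4.8275$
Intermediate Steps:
$S = -35475$ ($S = -31604 - 3871 = -35475$)
$v = 33775$ ($v = \left(-193\right) \left(-175\right) = 33775$)
$\frac{v}{-490725} - \frac{173696}{S} = \frac{33775}{-490725} - \frac{173696}{-35475} = 33775 \left(- \frac{1}{490725}\right) - - \frac{173696}{35475} = - \frac{1351}{19629} + \frac{173696}{35475} = \frac{1120517353}{232112925}$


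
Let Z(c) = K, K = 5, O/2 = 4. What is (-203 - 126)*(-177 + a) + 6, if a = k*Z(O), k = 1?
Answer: 56594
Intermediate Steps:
O = 8 (O = 2*4 = 8)
Z(c) = 5
a = 5 (a = 1*5 = 5)
(-203 - 126)*(-177 + a) + 6 = (-203 - 126)*(-177 + 5) + 6 = -329*(-172) + 6 = 56588 + 6 = 56594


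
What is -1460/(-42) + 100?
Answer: 2830/21 ≈ 134.76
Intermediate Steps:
-1460/(-42) + 100 = -1460*(-1)/42 + 100 = -10*(-73/21) + 100 = 730/21 + 100 = 2830/21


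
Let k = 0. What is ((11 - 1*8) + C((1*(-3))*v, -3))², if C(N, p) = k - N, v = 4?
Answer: 225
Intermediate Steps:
C(N, p) = -N (C(N, p) = 0 - N = -N)
((11 - 1*8) + C((1*(-3))*v, -3))² = ((11 - 1*8) - 1*(-3)*4)² = ((11 - 8) - (-3)*4)² = (3 - 1*(-12))² = (3 + 12)² = 15² = 225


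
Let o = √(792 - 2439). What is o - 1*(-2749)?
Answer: 2749 + 3*I*√183 ≈ 2749.0 + 40.583*I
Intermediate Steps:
o = 3*I*√183 (o = √(-1647) = 3*I*√183 ≈ 40.583*I)
o - 1*(-2749) = 3*I*√183 - 1*(-2749) = 3*I*√183 + 2749 = 2749 + 3*I*√183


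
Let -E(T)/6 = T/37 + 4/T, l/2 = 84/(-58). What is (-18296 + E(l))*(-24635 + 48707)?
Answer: -3306421451568/7511 ≈ -4.4021e+8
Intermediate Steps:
l = -84/29 (l = 2*(84/(-58)) = 2*(84*(-1/58)) = 2*(-42/29) = -84/29 ≈ -2.8966)
E(T) = -24/T - 6*T/37 (E(T) = -6*(T/37 + 4/T) = -6*(4/T + T/37) = -24/T - 6*T/37)
(-18296 + E(l))*(-24635 + 48707) = (-18296 + (-24/(-84/29) - 6/37*(-84/29)))*(-24635 + 48707) = (-18296 + (-24*(-29/84) + 504/1073))*24072 = (-18296 + (58/7 + 504/1073))*24072 = (-18296 + 65762/7511)*24072 = -137355494/7511*24072 = -3306421451568/7511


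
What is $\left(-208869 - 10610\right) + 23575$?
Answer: $-195904$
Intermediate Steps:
$\left(-208869 - 10610\right) + 23575 = -219479 + 23575 = -195904$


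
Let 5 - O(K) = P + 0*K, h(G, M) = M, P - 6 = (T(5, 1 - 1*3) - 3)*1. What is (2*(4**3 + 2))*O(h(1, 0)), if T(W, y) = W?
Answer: -396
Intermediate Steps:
P = 8 (P = 6 + (5 - 3)*1 = 6 + 2*1 = 6 + 2 = 8)
O(K) = -3 (O(K) = 5 - (8 + 0*K) = 5 - (8 + 0) = 5 - 1*8 = 5 - 8 = -3)
(2*(4**3 + 2))*O(h(1, 0)) = (2*(4**3 + 2))*(-3) = (2*(64 + 2))*(-3) = (2*66)*(-3) = 132*(-3) = -396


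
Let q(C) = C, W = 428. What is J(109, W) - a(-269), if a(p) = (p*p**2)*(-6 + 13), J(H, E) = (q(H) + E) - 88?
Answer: 136256212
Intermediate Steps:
J(H, E) = -88 + E + H (J(H, E) = (H + E) - 88 = (E + H) - 88 = -88 + E + H)
a(p) = 7*p**3 (a(p) = p**3*7 = 7*p**3)
J(109, W) - a(-269) = (-88 + 428 + 109) - 7*(-269)**3 = 449 - 7*(-19465109) = 449 - 1*(-136255763) = 449 + 136255763 = 136256212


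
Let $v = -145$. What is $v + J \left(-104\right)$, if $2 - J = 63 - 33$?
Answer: $2767$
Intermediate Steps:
$J = -28$ ($J = 2 - \left(63 - 33\right) = 2 - 30 = -28$)
$v + J \left(-104\right) = -145 - -2912 = -145 + 2912 = 2767$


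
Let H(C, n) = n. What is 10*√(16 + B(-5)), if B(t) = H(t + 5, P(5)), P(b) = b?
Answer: 10*√21 ≈ 45.826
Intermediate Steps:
B(t) = 5
10*√(16 + B(-5)) = 10*√(16 + 5) = 10*√21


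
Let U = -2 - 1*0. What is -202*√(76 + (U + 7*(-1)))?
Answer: -202*√67 ≈ -1653.4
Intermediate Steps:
U = -2 (U = -2 + 0 = -2)
-202*√(76 + (U + 7*(-1))) = -202*√(76 + (-2 + 7*(-1))) = -202*√(76 + (-2 - 7)) = -202*√(76 - 9) = -202*√67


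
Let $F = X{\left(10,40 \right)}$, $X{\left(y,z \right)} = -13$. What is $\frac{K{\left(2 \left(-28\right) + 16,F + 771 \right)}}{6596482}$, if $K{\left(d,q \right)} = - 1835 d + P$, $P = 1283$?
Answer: $\frac{74683}{6596482} \approx 0.011322$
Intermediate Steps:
$F = -13$
$K{\left(d,q \right)} = 1283 - 1835 d$ ($K{\left(d,q \right)} = - 1835 d + 1283 = 1283 - 1835 d$)
$\frac{K{\left(2 \left(-28\right) + 16,F + 771 \right)}}{6596482} = \frac{1283 - 1835 \left(2 \left(-28\right) + 16\right)}{6596482} = \left(1283 - 1835 \left(-56 + 16\right)\right) \frac{1}{6596482} = \left(1283 - -73400\right) \frac{1}{6596482} = \left(1283 + 73400\right) \frac{1}{6596482} = 74683 \cdot \frac{1}{6596482} = \frac{74683}{6596482}$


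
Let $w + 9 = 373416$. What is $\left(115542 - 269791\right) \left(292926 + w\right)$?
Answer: $-102781198917$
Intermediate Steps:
$w = 373407$ ($w = -9 + 373416 = 373407$)
$\left(115542 - 269791\right) \left(292926 + w\right) = \left(115542 - 269791\right) \left(292926 + 373407\right) = \left(-154249\right) 666333 = -102781198917$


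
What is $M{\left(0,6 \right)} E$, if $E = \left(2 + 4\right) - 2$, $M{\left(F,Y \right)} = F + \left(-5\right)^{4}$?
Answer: $2500$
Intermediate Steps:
$M{\left(F,Y \right)} = 625 + F$ ($M{\left(F,Y \right)} = F + 625 = 625 + F$)
$E = 4$ ($E = 6 - 2 = 4$)
$M{\left(0,6 \right)} E = \left(625 + 0\right) 4 = 625 \cdot 4 = 2500$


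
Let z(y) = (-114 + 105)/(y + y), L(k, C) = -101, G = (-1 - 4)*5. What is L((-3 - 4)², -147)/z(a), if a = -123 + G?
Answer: -29896/9 ≈ -3321.8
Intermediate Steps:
G = -25 (G = -5*5 = -25)
a = -148 (a = -123 - 25 = -148)
z(y) = -9/(2*y) (z(y) = -9*1/(2*y) = -9/(2*y))
L((-3 - 4)², -147)/z(a) = -101/((-9/2/(-148))) = -101/((-9/2*(-1/148))) = -101/9/296 = -101*296/9 = -29896/9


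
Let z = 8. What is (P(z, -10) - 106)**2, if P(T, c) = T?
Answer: 9604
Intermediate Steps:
(P(z, -10) - 106)**2 = (8 - 106)**2 = (-98)**2 = 9604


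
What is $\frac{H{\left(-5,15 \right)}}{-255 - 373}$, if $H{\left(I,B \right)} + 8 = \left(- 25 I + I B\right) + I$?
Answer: $- \frac{37}{628} \approx -0.058917$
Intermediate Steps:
$H{\left(I,B \right)} = -8 - 24 I + B I$ ($H{\left(I,B \right)} = -8 + \left(\left(- 25 I + I B\right) + I\right) = -8 + \left(\left(- 25 I + B I\right) + I\right) = -8 + \left(- 24 I + B I\right) = -8 - 24 I + B I$)
$\frac{H{\left(-5,15 \right)}}{-255 - 373} = \frac{-8 - -120 + 15 \left(-5\right)}{-255 - 373} = \frac{-8 + 120 - 75}{-255 - 373} = \frac{37}{-628} = 37 \left(- \frac{1}{628}\right) = - \frac{37}{628}$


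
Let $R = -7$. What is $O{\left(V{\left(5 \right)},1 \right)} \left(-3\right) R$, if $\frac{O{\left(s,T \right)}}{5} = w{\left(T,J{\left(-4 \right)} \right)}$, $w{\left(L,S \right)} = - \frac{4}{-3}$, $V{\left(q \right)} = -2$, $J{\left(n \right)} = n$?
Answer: $140$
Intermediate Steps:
$w{\left(L,S \right)} = \frac{4}{3}$ ($w{\left(L,S \right)} = \left(-4\right) \left(- \frac{1}{3}\right) = \frac{4}{3}$)
$O{\left(s,T \right)} = \frac{20}{3}$ ($O{\left(s,T \right)} = 5 \cdot \frac{4}{3} = \frac{20}{3}$)
$O{\left(V{\left(5 \right)},1 \right)} \left(-3\right) R = \frac{20}{3} \left(-3\right) \left(-7\right) = \left(-20\right) \left(-7\right) = 140$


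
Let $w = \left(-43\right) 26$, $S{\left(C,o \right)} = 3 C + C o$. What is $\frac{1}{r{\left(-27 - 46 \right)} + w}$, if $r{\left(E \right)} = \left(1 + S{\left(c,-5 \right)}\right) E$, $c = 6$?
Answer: $- \frac{1}{315} \approx -0.0031746$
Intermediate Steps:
$r{\left(E \right)} = - 11 E$ ($r{\left(E \right)} = \left(1 + 6 \left(3 - 5\right)\right) E = \left(1 + 6 \left(-2\right)\right) E = \left(1 - 12\right) E = - 11 E$)
$w = -1118$
$\frac{1}{r{\left(-27 - 46 \right)} + w} = \frac{1}{- 11 \left(-27 - 46\right) - 1118} = \frac{1}{\left(-11\right) \left(-73\right) - 1118} = \frac{1}{803 - 1118} = \frac{1}{-315} = - \frac{1}{315}$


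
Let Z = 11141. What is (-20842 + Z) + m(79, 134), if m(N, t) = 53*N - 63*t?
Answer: -13956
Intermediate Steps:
m(N, t) = -63*t + 53*N
(-20842 + Z) + m(79, 134) = (-20842 + 11141) + (-63*134 + 53*79) = -9701 + (-8442 + 4187) = -9701 - 4255 = -13956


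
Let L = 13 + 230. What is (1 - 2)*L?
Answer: -243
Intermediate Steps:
L = 243
(1 - 2)*L = (1 - 2)*243 = -1*243 = -243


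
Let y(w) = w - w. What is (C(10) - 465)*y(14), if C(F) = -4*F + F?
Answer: 0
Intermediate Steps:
y(w) = 0
C(F) = -3*F
(C(10) - 465)*y(14) = (-3*10 - 465)*0 = (-30 - 465)*0 = -495*0 = 0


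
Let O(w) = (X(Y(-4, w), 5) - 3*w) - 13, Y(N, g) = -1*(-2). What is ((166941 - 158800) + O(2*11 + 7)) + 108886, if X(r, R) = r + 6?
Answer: 116935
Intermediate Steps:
Y(N, g) = 2
X(r, R) = 6 + r
O(w) = -5 - 3*w (O(w) = ((6 + 2) - 3*w) - 13 = (8 - 3*w) - 13 = -5 - 3*w)
((166941 - 158800) + O(2*11 + 7)) + 108886 = ((166941 - 158800) + (-5 - 3*(2*11 + 7))) + 108886 = (8141 + (-5 - 3*(22 + 7))) + 108886 = (8141 + (-5 - 3*29)) + 108886 = (8141 + (-5 - 87)) + 108886 = (8141 - 92) + 108886 = 8049 + 108886 = 116935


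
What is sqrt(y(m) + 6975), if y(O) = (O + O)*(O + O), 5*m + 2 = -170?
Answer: sqrt(292711)/5 ≈ 108.21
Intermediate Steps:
m = -172/5 (m = -2/5 + (1/5)*(-170) = -2/5 - 34 = -172/5 ≈ -34.400)
y(O) = 4*O**2 (y(O) = (2*O)*(2*O) = 4*O**2)
sqrt(y(m) + 6975) = sqrt(4*(-172/5)**2 + 6975) = sqrt(4*(29584/25) + 6975) = sqrt(118336/25 + 6975) = sqrt(292711/25) = sqrt(292711)/5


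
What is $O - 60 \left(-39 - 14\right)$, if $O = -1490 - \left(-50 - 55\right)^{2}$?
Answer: $-9335$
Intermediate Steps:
$O = -12515$ ($O = -1490 - \left(-105\right)^{2} = -1490 - 11025 = -12515$)
$O - 60 \left(-39 - 14\right) = -12515 - 60 \left(-39 - 14\right) = -12515 - 60 \left(-53\right) = -12515 - -3180 = -12515 + 3180 = -9335$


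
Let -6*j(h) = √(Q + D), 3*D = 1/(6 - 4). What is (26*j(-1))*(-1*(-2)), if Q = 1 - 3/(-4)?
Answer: -13*√69/9 ≈ -11.998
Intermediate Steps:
D = ⅙ (D = 1/(3*(6 - 4)) = (⅓)/2 = (⅓)*(½) = ⅙ ≈ 0.16667)
Q = 7/4 (Q = 1 - 3*(-¼) = 1 + ¾ = 7/4 ≈ 1.7500)
j(h) = -√69/36 (j(h) = -√(7/4 + ⅙)/6 = -√69/36)
(26*j(-1))*(-1*(-2)) = (26*(-√69/36))*(-1*(-2)) = -13*√69/18*2 = -13*√69/9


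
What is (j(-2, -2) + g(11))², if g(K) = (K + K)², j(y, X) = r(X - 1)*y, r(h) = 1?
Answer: 232324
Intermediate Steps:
j(y, X) = y (j(y, X) = 1*y = y)
g(K) = 4*K² (g(K) = (2*K)² = 4*K²)
(j(-2, -2) + g(11))² = (-2 + 4*11²)² = (-2 + 4*121)² = (-2 + 484)² = 482² = 232324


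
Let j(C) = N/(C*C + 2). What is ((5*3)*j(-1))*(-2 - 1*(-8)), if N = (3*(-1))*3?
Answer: -270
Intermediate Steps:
N = -9 (N = -3*3 = -9)
j(C) = -9/(2 + C²) (j(C) = -9/(C*C + 2) = -9/(C² + 2) = -9/(2 + C²))
((5*3)*j(-1))*(-2 - 1*(-8)) = ((5*3)*(-9/(2 + (-1)²)))*(-2 - 1*(-8)) = (15*(-9/(2 + 1)))*(-2 + 8) = (15*(-9/3))*6 = (15*(-9*⅓))*6 = (15*(-3))*6 = -45*6 = -270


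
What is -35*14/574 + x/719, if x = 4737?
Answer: 169052/29479 ≈ 5.7347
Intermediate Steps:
-35*14/574 + x/719 = -35*14/574 + 4737/719 = -490*1/574 + 4737*(1/719) = -35/41 + 4737/719 = 169052/29479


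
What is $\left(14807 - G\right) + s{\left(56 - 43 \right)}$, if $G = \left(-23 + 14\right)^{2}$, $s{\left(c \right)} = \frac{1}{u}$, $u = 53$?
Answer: $\frac{780479}{53} \approx 14726.0$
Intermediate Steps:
$s{\left(c \right)} = \frac{1}{53}$
$G = 81$ ($G = \left(-9\right)^{2} = 81$)
$\left(14807 - G\right) + s{\left(56 - 43 \right)} = \left(14807 - 81\right) + \frac{1}{53} = 14726 + \frac{1}{53} = \frac{780479}{53}$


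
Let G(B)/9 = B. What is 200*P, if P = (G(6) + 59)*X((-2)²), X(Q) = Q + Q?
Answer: 180800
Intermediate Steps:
G(B) = 9*B
X(Q) = 2*Q
P = 904 (P = (9*6 + 59)*(2*(-2)²) = (54 + 59)*(2*4) = 113*8 = 904)
200*P = 200*904 = 180800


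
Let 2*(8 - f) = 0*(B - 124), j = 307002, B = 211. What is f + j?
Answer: 307010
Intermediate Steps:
f = 8 (f = 8 - 0*(211 - 124) = 8 - 0*87 = 8 - ½*0 = 8 + 0 = 8)
f + j = 8 + 307002 = 307010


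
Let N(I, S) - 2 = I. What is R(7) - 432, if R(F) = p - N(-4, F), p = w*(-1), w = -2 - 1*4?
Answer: -424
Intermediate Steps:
w = -6 (w = -2 - 4 = -6)
N(I, S) = 2 + I
p = 6 (p = -6*(-1) = 6)
R(F) = 8 (R(F) = 6 - (2 - 4) = 6 - 1*(-2) = 6 + 2 = 8)
R(7) - 432 = 8 - 432 = -424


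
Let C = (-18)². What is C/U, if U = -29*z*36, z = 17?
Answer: -9/493 ≈ -0.018256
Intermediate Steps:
C = 324
U = -17748 (U = -29*17*36 = -493*36 = -17748)
C/U = 324/(-17748) = 324*(-1/17748) = -9/493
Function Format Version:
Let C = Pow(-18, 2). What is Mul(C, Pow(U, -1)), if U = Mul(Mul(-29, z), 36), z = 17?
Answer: Rational(-9, 493) ≈ -0.018256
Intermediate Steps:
C = 324
U = -17748 (U = Mul(Mul(-29, 17), 36) = Mul(-493, 36) = -17748)
Mul(C, Pow(U, -1)) = Mul(324, Pow(-17748, -1)) = Mul(324, Rational(-1, 17748)) = Rational(-9, 493)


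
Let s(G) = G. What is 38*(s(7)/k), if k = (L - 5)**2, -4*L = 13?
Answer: 4256/1089 ≈ 3.9082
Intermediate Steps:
L = -13/4 (L = -1/4*13 = -13/4 ≈ -3.2500)
k = 1089/16 (k = (-13/4 - 5)**2 = (-33/4)**2 = 1089/16 ≈ 68.063)
38*(s(7)/k) = 38*(7/(1089/16)) = 38*(7*(16/1089)) = 38*(112/1089) = 4256/1089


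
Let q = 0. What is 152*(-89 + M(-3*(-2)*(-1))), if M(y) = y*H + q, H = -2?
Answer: -11704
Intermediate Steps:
M(y) = -2*y (M(y) = y*(-2) + 0 = -2*y + 0 = -2*y)
152*(-89 + M(-3*(-2)*(-1))) = 152*(-89 - 2*(-3*(-2))*(-1)) = 152*(-89 - 12*(-1)) = 152*(-89 - 2*(-6)) = 152*(-89 + 12) = 152*(-77) = -11704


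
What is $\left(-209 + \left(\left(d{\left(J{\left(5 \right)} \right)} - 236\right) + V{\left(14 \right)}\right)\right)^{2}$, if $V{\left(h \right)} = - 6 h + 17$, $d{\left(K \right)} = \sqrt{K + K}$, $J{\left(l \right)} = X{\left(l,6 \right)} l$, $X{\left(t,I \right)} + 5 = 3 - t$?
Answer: $\left(512 - i \sqrt{70}\right)^{2} \approx 2.6207 \cdot 10^{5} - 8567.4 i$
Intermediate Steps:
$X{\left(t,I \right)} = -2 - t$ ($X{\left(t,I \right)} = -5 - \left(-3 + t\right) = -2 - t$)
$J{\left(l \right)} = l \left(-2 - l\right)$ ($J{\left(l \right)} = \left(-2 - l\right) l = l \left(-2 - l\right)$)
$d{\left(K \right)} = \sqrt{2} \sqrt{K}$ ($d{\left(K \right)} = \sqrt{2 K} = \sqrt{2} \sqrt{K}$)
$V{\left(h \right)} = 17 - 6 h$
$\left(-209 + \left(\left(d{\left(J{\left(5 \right)} \right)} - 236\right) + V{\left(14 \right)}\right)\right)^{2} = \left(-209 + \left(\left(\sqrt{2} \sqrt{\left(-1\right) 5 \left(2 + 5\right)} - 236\right) + \left(17 - 84\right)\right)\right)^{2} = \left(-209 + \left(\left(\sqrt{2} \sqrt{\left(-1\right) 5 \cdot 7} - 236\right) + \left(17 - 84\right)\right)\right)^{2} = \left(-209 - \left(303 - \sqrt{2} \sqrt{-35}\right)\right)^{2} = \left(-209 - \left(303 - \sqrt{2} i \sqrt{35}\right)\right)^{2} = \left(-209 - \left(303 - i \sqrt{70}\right)\right)^{2} = \left(-512 + i \sqrt{70}\right)^{2}$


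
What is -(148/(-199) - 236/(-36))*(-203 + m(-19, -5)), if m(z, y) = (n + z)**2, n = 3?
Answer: -551677/1791 ≈ -308.03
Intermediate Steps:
m(z, y) = (3 + z)**2
-(148/(-199) - 236/(-36))*(-203 + m(-19, -5)) = -(148/(-199) - 236/(-36))*(-203 + (3 - 19)**2) = -(148*(-1/199) - 236*(-1/36))*(-203 + (-16)**2) = -(-148/199 + 59/9)*(-203 + 256) = -10409*53/1791 = -1*551677/1791 = -551677/1791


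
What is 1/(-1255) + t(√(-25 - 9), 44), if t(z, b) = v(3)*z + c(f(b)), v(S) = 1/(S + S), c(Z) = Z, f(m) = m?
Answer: 55219/1255 + I*√34/6 ≈ 43.999 + 0.97183*I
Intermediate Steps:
v(S) = 1/(2*S)
t(z, b) = b + z/6 (t(z, b) = ((½)/3)*z + b = ((½)*(⅓))*z + b = z/6 + b = b + z/6)
1/(-1255) + t(√(-25 - 9), 44) = 1/(-1255) + (44 + √(-25 - 9)/6) = -1/1255 + (44 + √(-34)/6) = -1/1255 + (44 + (I*√34)/6) = -1/1255 + (44 + I*√34/6) = 55219/1255 + I*√34/6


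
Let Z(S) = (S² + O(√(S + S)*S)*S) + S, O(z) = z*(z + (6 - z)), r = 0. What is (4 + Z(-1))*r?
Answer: 0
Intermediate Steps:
O(z) = 6*z (O(z) = z*6 = 6*z)
Z(S) = S + S² + 6*√2*S^(5/2) (Z(S) = (S² + (6*(√(S + S)*S))*S) + S = (S² + (6*(√(2*S)*S))*S) + S = (S² + (6*((√2*√S)*S))*S) + S = (S² + (6*(√2*S^(3/2)))*S) + S = (S² + (6*√2*S^(3/2))*S) + S = (S² + 6*√2*S^(5/2)) + S = S + S² + 6*√2*S^(5/2))
(4 + Z(-1))*r = (4 - (1 - 1 + 6*√2*(-1)^(3/2)))*0 = (4 - (1 - 1 + 6*√2*(-I)))*0 = (4 - (1 - 1 - 6*I*√2))*0 = (4 - (-6)*I*√2)*0 = (4 + 6*I*√2)*0 = 0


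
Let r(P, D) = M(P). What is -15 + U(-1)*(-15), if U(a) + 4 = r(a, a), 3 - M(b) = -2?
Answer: -30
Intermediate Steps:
M(b) = 5 (M(b) = 3 - 1*(-2) = 3 + 2 = 5)
r(P, D) = 5
U(a) = 1 (U(a) = -4 + 5 = 1)
-15 + U(-1)*(-15) = -15 + 1*(-15) = -15 - 15 = -30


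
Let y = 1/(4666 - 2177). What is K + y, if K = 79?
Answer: 196632/2489 ≈ 79.000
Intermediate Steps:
y = 1/2489 ≈ 0.00040177
K + y = 79 + 1/2489 = 196632/2489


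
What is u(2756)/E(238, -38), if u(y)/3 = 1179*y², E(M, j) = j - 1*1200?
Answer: -13432705416/619 ≈ -2.1701e+7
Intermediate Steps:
E(M, j) = -1200 + j (E(M, j) = j - 1200 = -1200 + j)
u(y) = 3537*y² (u(y) = 3*(1179*y²) = 3537*y²)
u(2756)/E(238, -38) = (3537*2756²)/(-1200 - 38) = (3537*7595536)/(-1238) = 26865410832*(-1/1238) = -13432705416/619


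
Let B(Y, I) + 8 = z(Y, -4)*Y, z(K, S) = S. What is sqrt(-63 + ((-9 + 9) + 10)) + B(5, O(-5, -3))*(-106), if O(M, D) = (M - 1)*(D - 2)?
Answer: 2968 + I*sqrt(53) ≈ 2968.0 + 7.2801*I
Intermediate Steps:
O(M, D) = (-1 + M)*(-2 + D)
B(Y, I) = -8 - 4*Y
sqrt(-63 + ((-9 + 9) + 10)) + B(5, O(-5, -3))*(-106) = sqrt(-63 + ((-9 + 9) + 10)) + (-8 - 4*5)*(-106) = sqrt(-63 + (0 + 10)) + (-8 - 20)*(-106) = sqrt(-63 + 10) - 28*(-106) = sqrt(-53) + 2968 = I*sqrt(53) + 2968 = 2968 + I*sqrt(53)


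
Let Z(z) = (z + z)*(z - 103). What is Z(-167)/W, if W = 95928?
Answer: 7515/7994 ≈ 0.94008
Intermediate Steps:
Z(z) = 2*z*(-103 + z) (Z(z) = (2*z)*(-103 + z) = 2*z*(-103 + z))
Z(-167)/W = (2*(-167)*(-103 - 167))/95928 = (2*(-167)*(-270))*(1/95928) = 90180*(1/95928) = 7515/7994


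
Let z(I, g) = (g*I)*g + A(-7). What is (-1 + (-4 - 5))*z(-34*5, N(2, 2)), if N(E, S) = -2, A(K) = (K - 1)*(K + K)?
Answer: 5680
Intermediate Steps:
A(K) = 2*K*(-1 + K) (A(K) = (-1 + K)*(2*K) = 2*K*(-1 + K))
z(I, g) = 112 + I*g² (z(I, g) = (g*I)*g + 2*(-7)*(-1 - 7) = (I*g)*g + 2*(-7)*(-8) = I*g² + 112 = 112 + I*g²)
(-1 + (-4 - 5))*z(-34*5, N(2, 2)) = (-1 + (-4 - 5))*(112 - 34*5*(-2)²) = (-1 - 9)*(112 - 170*4) = -10*(112 - 680) = -10*(-568) = 5680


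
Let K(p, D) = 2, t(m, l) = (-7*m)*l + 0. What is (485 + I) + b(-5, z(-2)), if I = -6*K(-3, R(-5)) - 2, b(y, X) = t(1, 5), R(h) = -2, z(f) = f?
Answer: 436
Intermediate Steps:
t(m, l) = -7*l*m (t(m, l) = -7*l*m + 0 = -7*l*m)
b(y, X) = -35 (b(y, X) = -7*5*1 = -35)
I = -14 (I = -6*2 - 2 = -12 - 2 = -14)
(485 + I) + b(-5, z(-2)) = (485 - 14) - 35 = 471 - 35 = 436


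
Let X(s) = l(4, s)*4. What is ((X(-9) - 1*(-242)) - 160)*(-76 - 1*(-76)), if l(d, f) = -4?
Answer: 0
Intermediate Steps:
X(s) = -16 (X(s) = -4*4 = -16)
((X(-9) - 1*(-242)) - 160)*(-76 - 1*(-76)) = ((-16 - 1*(-242)) - 160)*(-76 - 1*(-76)) = ((-16 + 242) - 160)*(-76 + 76) = (226 - 160)*0 = 66*0 = 0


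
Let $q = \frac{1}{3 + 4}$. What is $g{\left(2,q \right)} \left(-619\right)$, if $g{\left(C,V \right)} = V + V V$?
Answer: $- \frac{4952}{49} \approx -101.06$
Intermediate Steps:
$q = \frac{1}{7} \approx 0.14286$
$g{\left(C,V \right)} = V + V^{2}$
$g{\left(2,q \right)} \left(-619\right) = \frac{1 + \frac{1}{7}}{7} \left(-619\right) = \frac{1}{7} \cdot \frac{8}{7} \left(-619\right) = \frac{8}{49} \left(-619\right) = - \frac{4952}{49}$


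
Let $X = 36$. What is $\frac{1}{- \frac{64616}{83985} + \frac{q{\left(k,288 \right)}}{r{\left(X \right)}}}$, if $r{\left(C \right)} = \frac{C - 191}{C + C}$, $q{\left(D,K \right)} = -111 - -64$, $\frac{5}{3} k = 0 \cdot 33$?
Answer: $\frac{2603535}{54837952} \approx 0.047477$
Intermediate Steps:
$k = 0$ ($k = \frac{3 \cdot 0 \cdot 33}{5} = \frac{3}{5} \cdot 0 = 0$)
$q{\left(D,K \right)} = -47$ ($q{\left(D,K \right)} = -111 + 64 = -47$)
$r{\left(C \right)} = \frac{-191 + C}{2 C}$
$\frac{1}{- \frac{64616}{83985} + \frac{q{\left(k,288 \right)}}{r{\left(X \right)}}} = \frac{1}{- \frac{64616}{83985} - \frac{47}{\frac{1}{2} \cdot \frac{1}{36} \left(-191 + 36\right)}} = \frac{1}{\left(-64616\right) \frac{1}{83985} - \frac{47}{\frac{1}{2} \cdot \frac{1}{36} \left(-155\right)}} = \frac{1}{- \frac{64616}{83985} - \frac{47}{- \frac{155}{72}}} = \frac{1}{- \frac{64616}{83985} - - \frac{3384}{155}} = \frac{1}{- \frac{64616}{83985} + \frac{3384}{155}} = \frac{1}{\frac{54837952}{2603535}} = \frac{2603535}{54837952}$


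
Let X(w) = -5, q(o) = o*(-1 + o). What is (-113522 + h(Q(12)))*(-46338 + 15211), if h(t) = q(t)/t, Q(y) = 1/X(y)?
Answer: 17668183232/5 ≈ 3.5336e+9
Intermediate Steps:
Q(y) = -⅕ (Q(y) = 1/(-5) = -⅕)
h(t) = -1 + t (h(t) = (t*(-1 + t))/t = -1 + t)
(-113522 + h(Q(12)))*(-46338 + 15211) = (-113522 + (-1 - ⅕))*(-46338 + 15211) = (-113522 - 6/5)*(-31127) = -567616/5*(-31127) = 17668183232/5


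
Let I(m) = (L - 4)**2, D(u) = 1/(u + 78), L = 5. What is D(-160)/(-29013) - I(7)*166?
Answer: -394924955/2379066 ≈ -166.00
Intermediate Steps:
D(u) = 1/(78 + u)
I(m) = 1 (I(m) = (5 - 4)**2 = 1**2 = 1)
D(-160)/(-29013) - I(7)*166 = 1/((78 - 160)*(-29013)) - 166 = -1/29013/(-82) - 1*166 = -1/82*(-1/29013) - 166 = 1/2379066 - 166 = -394924955/2379066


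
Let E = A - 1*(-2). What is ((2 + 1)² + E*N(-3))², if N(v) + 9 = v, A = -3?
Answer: 441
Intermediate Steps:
N(v) = -9 + v
E = -1 (E = -3 - 1*(-2) = -3 + 2 = -1)
((2 + 1)² + E*N(-3))² = ((2 + 1)² - (-9 - 3))² = (3² - 1*(-12))² = (9 + 12)² = 21² = 441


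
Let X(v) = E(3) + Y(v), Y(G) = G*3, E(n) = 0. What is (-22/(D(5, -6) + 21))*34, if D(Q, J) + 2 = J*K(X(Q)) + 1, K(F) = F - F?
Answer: -187/5 ≈ -37.400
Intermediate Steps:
Y(G) = 3*G
X(v) = 3*v (X(v) = 0 + 3*v = 3*v)
K(F) = 0
D(Q, J) = -1 (D(Q, J) = -2 + (J*0 + 1) = -2 + (0 + 1) = -2 + 1 = -1)
(-22/(D(5, -6) + 21))*34 = (-22/(-1 + 21))*34 = (-22/20)*34 = ((1/20)*(-22))*34 = -11/10*34 = -187/5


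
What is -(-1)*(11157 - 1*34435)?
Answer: -23278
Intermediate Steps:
-(-1)*(11157 - 1*34435) = -(-1)*(11157 - 34435) = -(-1)*(-23278) = -1*23278 = -23278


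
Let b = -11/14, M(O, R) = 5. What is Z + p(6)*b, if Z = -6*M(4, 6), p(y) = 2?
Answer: -221/7 ≈ -31.571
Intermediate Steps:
Z = -30 (Z = -6*5 = -30)
b = -11/14 (b = -11*1/14 = -11/14 ≈ -0.78571)
Z + p(6)*b = -30 + 2*(-11/14) = -30 - 11/7 = -221/7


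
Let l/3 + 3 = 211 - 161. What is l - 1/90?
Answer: 12689/90 ≈ 140.99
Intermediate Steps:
l = 141 (l = -9 + 3*(211 - 161) = -9 + 3*50 = -9 + 150 = 141)
l - 1/90 = 141 - 1/90 = 12689/90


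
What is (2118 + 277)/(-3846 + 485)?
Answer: -2395/3361 ≈ -0.71259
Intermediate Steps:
(2118 + 277)/(-3846 + 485) = 2395/(-3361) = 2395*(-1/3361) = -2395/3361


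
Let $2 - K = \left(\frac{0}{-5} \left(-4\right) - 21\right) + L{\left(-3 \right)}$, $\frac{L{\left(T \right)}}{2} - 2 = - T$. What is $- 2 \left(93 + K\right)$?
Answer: $-212$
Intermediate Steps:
$L{\left(T \right)} = 4 - 2 T$ ($L{\left(T \right)} = 4 + 2 \left(- T\right) = 4 - 2 T$)
$K = 13$ ($K = 2 - \left(\left(\frac{0}{-5} \left(-4\right) - 21\right) + \left(4 - -6\right)\right) = 2 - \left(\left(0 \left(- \frac{1}{5}\right) \left(-4\right) - 21\right) + \left(4 + 6\right)\right) = 2 - \left(\left(0 \left(-4\right) - 21\right) + 10\right) = 2 - \left(\left(0 - 21\right) + 10\right) = 2 - \left(-21 + 10\right) = 2 - -11 = 2 + 11 = 13$)
$- 2 \left(93 + K\right) = - 2 \left(93 + 13\right) = \left(-2\right) 106 = -212$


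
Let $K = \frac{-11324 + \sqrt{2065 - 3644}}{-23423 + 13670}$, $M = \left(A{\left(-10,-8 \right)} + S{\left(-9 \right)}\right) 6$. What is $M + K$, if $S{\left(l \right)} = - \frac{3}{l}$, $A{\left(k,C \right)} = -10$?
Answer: $- \frac{554350}{9753} - \frac{i \sqrt{1579}}{9753} \approx -56.839 - 0.0040743 i$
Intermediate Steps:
$M = -58$ ($M = \left(-10 - \frac{3}{-9}\right) 6 = \left(-10 - - \frac{1}{3}\right) 6 = \left(-10 + \frac{1}{3}\right) 6 = \left(- \frac{29}{3}\right) 6 = -58$)
$K = \frac{11324}{9753} - \frac{i \sqrt{1579}}{9753}$ ($K = \frac{-11324 + \sqrt{-1579}}{-9753} = \left(-11324 + i \sqrt{1579}\right) \left(- \frac{1}{9753}\right) = \frac{11324}{9753} - \frac{i \sqrt{1579}}{9753} \approx 1.1611 - 0.0040743 i$)
$M + K = -58 + \left(\frac{11324}{9753} - \frac{i \sqrt{1579}}{9753}\right) = - \frac{554350}{9753} - \frac{i \sqrt{1579}}{9753}$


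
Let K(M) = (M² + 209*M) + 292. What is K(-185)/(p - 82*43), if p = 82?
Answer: 1037/861 ≈ 1.2044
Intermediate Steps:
K(M) = 292 + M² + 209*M
K(-185)/(p - 82*43) = (292 + (-185)² + 209*(-185))/(82 - 82*43) = (292 + 34225 - 38665)/(82 - 3526) = -4148/(-3444) = -4148*(-1/3444) = 1037/861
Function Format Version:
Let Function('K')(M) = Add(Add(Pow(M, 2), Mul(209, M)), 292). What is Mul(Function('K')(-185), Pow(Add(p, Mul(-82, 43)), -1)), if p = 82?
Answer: Rational(1037, 861) ≈ 1.2044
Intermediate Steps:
Function('K')(M) = Add(292, Pow(M, 2), Mul(209, M))
Mul(Function('K')(-185), Pow(Add(p, Mul(-82, 43)), -1)) = Mul(Add(292, Pow(-185, 2), Mul(209, -185)), Pow(Add(82, Mul(-82, 43)), -1)) = Mul(Add(292, 34225, -38665), Pow(Add(82, -3526), -1)) = Mul(-4148, Pow(-3444, -1)) = Mul(-4148, Rational(-1, 3444)) = Rational(1037, 861)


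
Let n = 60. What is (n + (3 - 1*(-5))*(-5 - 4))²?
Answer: 144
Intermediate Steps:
(n + (3 - 1*(-5))*(-5 - 4))² = (60 + (3 - 1*(-5))*(-5 - 4))² = (60 + (3 + 5)*(-9))² = (60 + 8*(-9))² = (60 - 72)² = (-12)² = 144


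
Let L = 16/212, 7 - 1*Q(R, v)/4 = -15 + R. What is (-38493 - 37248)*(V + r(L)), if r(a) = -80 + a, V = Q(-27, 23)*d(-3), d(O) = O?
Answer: 2681231400/53 ≈ 5.0589e+7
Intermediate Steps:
Q(R, v) = 88 - 4*R (Q(R, v) = 28 - 4*(-15 + R) = 28 + (60 - 4*R) = 88 - 4*R)
L = 4/53 (L = 16*(1/212) = 4/53 ≈ 0.075472)
V = -588 (V = (88 - 4*(-27))*(-3) = (88 + 108)*(-3) = 196*(-3) = -588)
(-38493 - 37248)*(V + r(L)) = (-38493 - 37248)*(-588 + (-80 + 4/53)) = -75741*(-588 - 4236/53) = -75741*(-35400/53) = 2681231400/53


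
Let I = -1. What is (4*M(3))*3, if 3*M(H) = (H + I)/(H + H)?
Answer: 4/3 ≈ 1.3333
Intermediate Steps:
M(H) = (-1 + H)/(6*H) (M(H) = ((H - 1)/(H + H))/3 = ((-1 + H)/((2*H)))/3 = ((-1 + H)*(1/(2*H)))/3 = ((-1 + H)/(2*H))/3 = (-1 + H)/(6*H))
(4*M(3))*3 = (4*((⅙)*(-1 + 3)/3))*3 = (4*((⅙)*(⅓)*2))*3 = (4*(⅑))*3 = (4/9)*3 = 4/3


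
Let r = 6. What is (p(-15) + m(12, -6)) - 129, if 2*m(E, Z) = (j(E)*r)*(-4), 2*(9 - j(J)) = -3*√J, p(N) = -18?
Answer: -255 - 36*√3 ≈ -317.35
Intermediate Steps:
j(J) = 9 + 3*√J/2 (j(J) = 9 - (-3)*√J/2 = 9 + 3*√J/2)
m(E, Z) = -108 - 18*√E (m(E, Z) = (((9 + 3*√E/2)*6)*(-4))/2 = ((54 + 9*√E)*(-4))/2 = (-216 - 36*√E)/2 = -108 - 18*√E)
(p(-15) + m(12, -6)) - 129 = (-18 + (-108 - 36*√3)) - 129 = (-126 - 36*√3) - 129 = -255 - 36*√3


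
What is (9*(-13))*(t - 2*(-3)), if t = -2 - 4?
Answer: 0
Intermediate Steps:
t = -6
(9*(-13))*(t - 2*(-3)) = (9*(-13))*(-6 - 2*(-3)) = -117*(-6 + 6) = -117*0 = 0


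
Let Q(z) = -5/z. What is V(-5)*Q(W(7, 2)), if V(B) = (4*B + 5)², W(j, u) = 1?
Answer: -1125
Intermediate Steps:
V(B) = (5 + 4*B)²
V(-5)*Q(W(7, 2)) = (5 + 4*(-5))²*(-5/1) = (5 - 20)²*(-5*1) = (-15)²*(-5) = 225*(-5) = -1125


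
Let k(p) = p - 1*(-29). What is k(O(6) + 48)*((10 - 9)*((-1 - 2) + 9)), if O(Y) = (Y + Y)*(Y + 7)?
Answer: 1398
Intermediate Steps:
O(Y) = 2*Y*(7 + Y) (O(Y) = (2*Y)*(7 + Y) = 2*Y*(7 + Y))
k(p) = 29 + p (k(p) = p + 29 = 29 + p)
k(O(6) + 48)*((10 - 9)*((-1 - 2) + 9)) = (29 + (2*6*(7 + 6) + 48))*((10 - 9)*((-1 - 2) + 9)) = (29 + (2*6*13 + 48))*(1*(-3 + 9)) = (29 + (156 + 48))*(1*6) = (29 + 204)*6 = 233*6 = 1398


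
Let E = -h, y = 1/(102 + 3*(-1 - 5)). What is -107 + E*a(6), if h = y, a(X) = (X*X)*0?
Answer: -107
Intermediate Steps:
y = 1/84 (y = 1/(102 + 3*(-6)) = 1/(102 - 18) = 1/84 ≈ 0.011905)
a(X) = 0 (a(X) = X²*0 = 0)
h = 1/84 ≈ 0.011905
E = -1/84 (E = -1*1/84 = -1/84 ≈ -0.011905)
-107 + E*a(6) = -107 - 1/84*0 = -107 + 0 = -107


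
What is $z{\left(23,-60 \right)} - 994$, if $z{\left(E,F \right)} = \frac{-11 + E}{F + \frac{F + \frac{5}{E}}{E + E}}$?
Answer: $- \frac{64478566}{64855} \approx -994.2$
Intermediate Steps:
$z{\left(E,F \right)} = \frac{-11 + E}{F + \frac{F + \frac{5}{E}}{2 E}}$
$z{\left(23,-60 \right)} - 994 = \frac{2 \cdot 23^{2} \left(-11 + 23\right)}{5 + 23 \left(-60\right) + 2 \left(-60\right) 23^{2}} - 994 = 2 \cdot 529 \frac{1}{5 - 1380 + 2 \left(-60\right) 529} \cdot 12 - 994 = 2 \cdot 529 \frac{1}{5 - 1380 - 63480} \cdot 12 - 994 = 2 \cdot 529 \frac{1}{-64855} \cdot 12 - 994 = 2 \cdot 529 \left(- \frac{1}{64855}\right) 12 - 994 = - \frac{12696}{64855} - 994 = - \frac{64478566}{64855}$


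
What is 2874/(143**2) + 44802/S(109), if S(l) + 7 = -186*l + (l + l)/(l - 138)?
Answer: -1913658468/925501291 ≈ -2.0677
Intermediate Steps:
S(l) = -7 - 186*l + 2*l/(-138 + l) (S(l) = -7 + (-186*l + (l + l)/(l - 138)) = -7 + (-186*l + (2*l)/(-138 + l)) = -7 + (-186*l + 2*l/(-138 + l)) = -7 - 186*l + 2*l/(-138 + l))
2874/(143**2) + 44802/S(109) = 2874/(143**2) + 44802/(((966 - 186*109**2 + 25663*109)/(-138 + 109))) = 2874/20449 + 44802/(((966 - 186*11881 + 2797267)/(-29))) = 2874*(1/20449) + 44802/((-(966 - 2209866 + 2797267)/29)) = 2874/20449 + 44802/((-1/29*588367)) = 2874/20449 + 44802/(-588367/29) = 2874/20449 + 44802*(-29/588367) = 2874/20449 - 1299258/588367 = -1913658468/925501291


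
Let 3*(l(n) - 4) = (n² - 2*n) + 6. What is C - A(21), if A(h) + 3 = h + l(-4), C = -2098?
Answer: -2130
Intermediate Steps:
l(n) = 6 - 2*n/3 + n²/3 (l(n) = 4 + ((n² - 2*n) + 6)/3 = 4 + (6 + n² - 2*n)/3 = 4 + (2 - 2*n/3 + n²/3) = 6 - 2*n/3 + n²/3)
A(h) = 11 + h (A(h) = -3 + (h + (6 - ⅔*(-4) + (⅓)*(-4)²)) = -3 + (h + (6 + 8/3 + (⅓)*16)) = -3 + (h + (6 + 8/3 + 16/3)) = -3 + (h + 14) = -3 + (14 + h) = 11 + h)
C - A(21) = -2098 - (11 + 21) = -2098 - 1*32 = -2098 - 32 = -2130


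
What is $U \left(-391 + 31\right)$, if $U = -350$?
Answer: $126000$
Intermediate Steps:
$U \left(-391 + 31\right) = - 350 \left(-391 + 31\right) = \left(-350\right) \left(-360\right) = 126000$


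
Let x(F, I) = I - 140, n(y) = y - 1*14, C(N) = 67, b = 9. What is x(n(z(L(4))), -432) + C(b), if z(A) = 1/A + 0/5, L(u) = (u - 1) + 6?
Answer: -505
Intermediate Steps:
L(u) = 5 + u (L(u) = (-1 + u) + 6 = 5 + u)
z(A) = 1/A (z(A) = 1/A + 0*(1/5) = 1/A + 0 = 1/A)
n(y) = -14 + y (n(y) = y - 14 = -14 + y)
x(F, I) = -140 + I
x(n(z(L(4))), -432) + C(b) = (-140 - 432) + 67 = -572 + 67 = -505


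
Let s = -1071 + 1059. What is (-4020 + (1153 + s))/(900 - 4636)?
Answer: 2879/3736 ≈ 0.77061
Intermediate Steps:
s = -12
(-4020 + (1153 + s))/(900 - 4636) = (-4020 + (1153 - 12))/(900 - 4636) = (-4020 + 1141)/(-3736) = -2879*(-1/3736) = 2879/3736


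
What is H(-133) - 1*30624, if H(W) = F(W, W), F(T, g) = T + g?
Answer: -30890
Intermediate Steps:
H(W) = 2*W (H(W) = W + W = 2*W)
H(-133) - 1*30624 = 2*(-133) - 1*30624 = -266 - 30624 = -30890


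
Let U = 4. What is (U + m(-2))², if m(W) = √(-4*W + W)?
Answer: (4 + √6)² ≈ 41.596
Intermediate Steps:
m(W) = √3*√(-W) (m(W) = √(-3*W) = √3*√(-W))
(U + m(-2))² = (4 + √3*√(-1*(-2)))² = (4 + √3*√2)² = (4 + √6)²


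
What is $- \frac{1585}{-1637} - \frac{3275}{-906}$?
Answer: $\frac{6797185}{1483122} \approx 4.583$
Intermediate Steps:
$- \frac{1585}{-1637} - \frac{3275}{-906} = \left(-1585\right) \left(- \frac{1}{1637}\right) - - \frac{3275}{906} = \frac{1585}{1637} + \frac{3275}{906} = \frac{6797185}{1483122}$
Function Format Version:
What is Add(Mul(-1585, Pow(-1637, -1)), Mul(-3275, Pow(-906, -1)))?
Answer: Rational(6797185, 1483122) ≈ 4.5830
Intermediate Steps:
Add(Mul(-1585, Pow(-1637, -1)), Mul(-3275, Pow(-906, -1))) = Add(Mul(-1585, Rational(-1, 1637)), Mul(-3275, Rational(-1, 906))) = Add(Rational(1585, 1637), Rational(3275, 906)) = Rational(6797185, 1483122)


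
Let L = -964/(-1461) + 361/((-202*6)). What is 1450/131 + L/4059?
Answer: 3473938562219/313849851876 ≈ 11.069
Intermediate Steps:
L = 213649/590244 (L = -964*(-1/1461) + 361/(-1212) = 964/1461 + 361*(-1/1212) = 964/1461 - 361/1212 = 213649/590244 ≈ 0.36197)
1450/131 + L/4059 = 1450/131 + (213649/590244)/4059 = 1450*(1/131) + (213649/590244)*(1/4059) = 1450/131 + 213649/2395800396 = 3473938562219/313849851876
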